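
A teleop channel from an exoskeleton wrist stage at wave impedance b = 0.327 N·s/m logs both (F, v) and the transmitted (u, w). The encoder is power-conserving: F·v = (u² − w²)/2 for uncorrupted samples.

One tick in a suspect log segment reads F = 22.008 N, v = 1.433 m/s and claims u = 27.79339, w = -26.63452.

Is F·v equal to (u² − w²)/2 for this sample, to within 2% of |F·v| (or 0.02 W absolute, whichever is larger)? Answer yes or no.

yes

F·v = 22.008×1.433 = 31.53746 W.
(u² − w²)/2 = (772.47253 − 709.39766)/2 = 31.53744 W.
|Δ| = 0.00003;  2% of max(1, |F·v|) = 0.63075.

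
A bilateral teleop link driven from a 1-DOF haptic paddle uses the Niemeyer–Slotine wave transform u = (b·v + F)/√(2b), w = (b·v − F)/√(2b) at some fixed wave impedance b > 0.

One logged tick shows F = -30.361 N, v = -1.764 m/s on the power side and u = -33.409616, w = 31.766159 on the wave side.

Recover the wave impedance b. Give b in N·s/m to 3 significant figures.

b = 0.434 N·s/m

u + w = -1.643457;  u + w = √(2b)·v, so √(2b) = -1.643457/(-1.764) = 0.931665.
b = (√(2b))²/2 = 0.868000/2 = 0.434000.
(Check via u − w = 2F/√(2b): u − w = -65.175775, 2F/√(2b) = -65.175790.)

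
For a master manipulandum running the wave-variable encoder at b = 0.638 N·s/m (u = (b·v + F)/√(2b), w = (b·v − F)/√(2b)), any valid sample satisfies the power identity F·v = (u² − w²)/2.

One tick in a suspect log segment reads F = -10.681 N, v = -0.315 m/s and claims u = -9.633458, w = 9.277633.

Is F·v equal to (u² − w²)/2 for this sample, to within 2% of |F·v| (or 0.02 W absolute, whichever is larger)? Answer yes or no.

F·v = (-10.681)×(-0.315) = 3.364515 W.
(u² − w²)/2 = (92.803513 − 86.074474)/2 = 3.364519 W.
|Δ| = 0.000004;  2% of max(1, |F·v|) = 0.067290.

yes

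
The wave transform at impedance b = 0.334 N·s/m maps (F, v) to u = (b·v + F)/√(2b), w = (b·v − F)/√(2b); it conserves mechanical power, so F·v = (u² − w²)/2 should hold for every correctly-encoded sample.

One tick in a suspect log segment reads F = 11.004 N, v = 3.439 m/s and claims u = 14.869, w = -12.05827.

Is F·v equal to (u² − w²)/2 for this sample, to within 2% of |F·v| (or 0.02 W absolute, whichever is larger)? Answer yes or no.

F·v = 11.004×3.439 = 37.84276 W.
(u² − w²)/2 = (221.08716 − 145.40188)/2 = 37.84264 W.
|Δ| = 0.00011;  2% of max(1, |F·v|) = 0.75686.

yes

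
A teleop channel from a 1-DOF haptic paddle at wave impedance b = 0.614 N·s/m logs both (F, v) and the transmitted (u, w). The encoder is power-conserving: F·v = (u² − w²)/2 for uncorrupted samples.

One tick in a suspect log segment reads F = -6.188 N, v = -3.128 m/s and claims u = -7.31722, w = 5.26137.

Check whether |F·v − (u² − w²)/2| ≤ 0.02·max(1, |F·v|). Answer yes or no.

no

F·v = (-6.188)×(-3.128) = 19.35606 W.
(u² − w²)/2 = (53.54171 − 27.68201)/2 = 12.92985 W.
|Δ| = 6.42622;  2% of max(1, |F·v|) = 0.38712.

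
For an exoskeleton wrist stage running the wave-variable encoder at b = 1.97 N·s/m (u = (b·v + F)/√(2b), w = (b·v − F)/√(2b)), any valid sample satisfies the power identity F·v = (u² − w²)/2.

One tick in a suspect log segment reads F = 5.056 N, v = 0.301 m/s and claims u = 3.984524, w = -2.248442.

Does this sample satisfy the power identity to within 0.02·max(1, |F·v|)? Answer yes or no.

no

F·v = 5.056×0.301 = 1.521856 W.
(u² − w²)/2 = (15.876432 − 5.055491)/2 = 5.410470 W.
|Δ| = 3.888614;  2% of max(1, |F·v|) = 0.030437.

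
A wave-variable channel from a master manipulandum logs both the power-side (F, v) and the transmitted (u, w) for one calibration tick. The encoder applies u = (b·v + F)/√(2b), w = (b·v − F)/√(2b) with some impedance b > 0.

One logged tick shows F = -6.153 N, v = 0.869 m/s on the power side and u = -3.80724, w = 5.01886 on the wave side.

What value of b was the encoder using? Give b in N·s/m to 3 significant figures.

u + w = 1.21162;  u + w = √(2b)·v, so √(2b) = 1.21162/0.869 = 1.39427.
b = (√(2b))²/2 = 1.94399/2 = 0.97199.
(Check via u − w = 2F/√(2b): u − w = -8.82610, 2F/√(2b) = -8.82613.)

b = 0.972 N·s/m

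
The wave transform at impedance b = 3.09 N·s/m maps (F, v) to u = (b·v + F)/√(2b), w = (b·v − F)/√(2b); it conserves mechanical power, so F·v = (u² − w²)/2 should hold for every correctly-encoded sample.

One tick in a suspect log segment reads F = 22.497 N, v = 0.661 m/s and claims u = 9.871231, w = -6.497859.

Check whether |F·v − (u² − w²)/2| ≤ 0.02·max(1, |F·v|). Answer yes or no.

no

F·v = 22.497×0.661 = 14.870517 W.
(u² − w²)/2 = (97.441201 − 42.222172)/2 = 27.609515 W.
|Δ| = 12.738998;  2% of max(1, |F·v|) = 0.297410.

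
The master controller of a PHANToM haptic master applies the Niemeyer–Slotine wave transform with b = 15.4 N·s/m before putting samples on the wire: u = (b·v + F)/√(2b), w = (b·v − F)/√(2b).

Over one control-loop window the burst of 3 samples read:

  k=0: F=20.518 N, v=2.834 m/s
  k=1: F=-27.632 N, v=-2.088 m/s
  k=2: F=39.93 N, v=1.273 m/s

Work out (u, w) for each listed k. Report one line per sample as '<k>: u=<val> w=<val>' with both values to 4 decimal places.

k=0: b·v=15.4×2.834=43.6436; √(2b)=5.5498; u=(43.6436+20.518)/5.5498=11.5611, w=(43.6436−20.518)/5.5498=4.1669
k=1: b·v=15.4×(-2.088)=-32.1552; √(2b)=5.5498; u=(-32.1552+(-27.632))/5.5498=-10.7729, w=(-32.1552−(-27.632))/5.5498=-0.8150
k=2: b·v=15.4×1.273=19.6042; √(2b)=5.5498; u=(19.6042+39.93)/5.5498=10.7273, w=(19.6042−39.93)/5.5498=-3.6625

0: u=11.5611 w=4.1669
1: u=-10.7729 w=-0.8150
2: u=10.7273 w=-3.6625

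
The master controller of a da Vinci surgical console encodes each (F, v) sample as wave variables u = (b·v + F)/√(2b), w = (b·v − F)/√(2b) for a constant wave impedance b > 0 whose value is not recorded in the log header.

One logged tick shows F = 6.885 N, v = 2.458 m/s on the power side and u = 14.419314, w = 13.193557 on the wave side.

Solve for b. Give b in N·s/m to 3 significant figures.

b = 63.1 N·s/m

u + w = 27.612871;  u + w = √(2b)·v, so √(2b) = 27.612871/2.458 = 11.233878.
b = (√(2b))²/2 = 126.200005/2 = 63.100002.
(Check via u − w = 2F/√(2b): u − w = 1.225757, 2F/√(2b) = 1.225757.)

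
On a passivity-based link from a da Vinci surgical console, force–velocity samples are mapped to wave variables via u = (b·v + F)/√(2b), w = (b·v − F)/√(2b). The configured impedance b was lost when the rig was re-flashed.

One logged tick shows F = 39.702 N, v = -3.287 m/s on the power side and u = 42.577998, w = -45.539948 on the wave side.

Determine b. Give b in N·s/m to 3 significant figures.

b = 0.406 N·s/m

u + w = -2.961950;  u + w = √(2b)·v, so √(2b) = -2.961950/(-3.287) = 0.901110.
b = (√(2b))²/2 = 0.812000/2 = 0.406000.
(Check via u − w = 2F/√(2b): u − w = 88.117946, 2F/√(2b) = 88.117945.)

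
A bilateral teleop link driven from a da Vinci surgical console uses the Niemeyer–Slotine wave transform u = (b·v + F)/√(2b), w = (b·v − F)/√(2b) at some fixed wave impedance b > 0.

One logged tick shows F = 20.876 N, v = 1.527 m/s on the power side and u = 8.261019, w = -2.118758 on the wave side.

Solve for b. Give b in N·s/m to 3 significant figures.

b = 8.09 N·s/m

u + w = 6.142261;  u + w = √(2b)·v, so √(2b) = 6.142261/1.527 = 4.022437.
b = (√(2b))²/2 = 16.179998/2 = 8.089999.
(Check via u − w = 2F/√(2b): u − w = 10.379777, 2F/√(2b) = 10.379778.)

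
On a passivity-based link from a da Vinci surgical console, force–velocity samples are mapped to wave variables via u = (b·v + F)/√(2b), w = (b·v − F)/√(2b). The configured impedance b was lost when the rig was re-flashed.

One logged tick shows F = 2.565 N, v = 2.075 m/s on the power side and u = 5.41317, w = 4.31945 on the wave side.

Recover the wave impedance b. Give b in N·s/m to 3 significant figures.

u + w = 9.73262;  u + w = √(2b)·v, so √(2b) = 9.73262/2.075 = 4.69042.
b = (√(2b))²/2 = 22.00003/2 = 11.00002.
(Check via u − w = 2F/√(2b): u − w = 1.09372, 2F/√(2b) = 1.09372.)

b = 11 N·s/m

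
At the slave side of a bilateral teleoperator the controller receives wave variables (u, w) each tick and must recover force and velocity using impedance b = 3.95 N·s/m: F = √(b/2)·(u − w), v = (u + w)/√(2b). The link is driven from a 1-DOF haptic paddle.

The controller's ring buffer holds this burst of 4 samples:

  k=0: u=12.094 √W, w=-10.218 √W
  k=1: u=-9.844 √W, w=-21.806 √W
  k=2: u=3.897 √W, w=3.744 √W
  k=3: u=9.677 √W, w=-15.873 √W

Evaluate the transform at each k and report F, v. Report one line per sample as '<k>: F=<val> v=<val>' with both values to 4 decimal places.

0: F=31.3561 v=0.6675
1: F=16.8108 v=-11.2606
2: F=0.2150 v=2.7185
3: F=35.9066 v=-2.2044

k=0: u−w=22.3120, u+w=1.8760; √(b/2)=1.4053, √(2b)=2.8107; F=1.4053×22.312=31.3561, v=1.8760/2.8107=0.6675
k=1: u−w=11.9620, u+w=-31.6500; √(b/2)=1.4053, √(2b)=2.8107; F=1.4053×11.962=16.8108, v=-31.6500/2.8107=-11.2606
k=2: u−w=0.1530, u+w=7.6410; √(b/2)=1.4053, √(2b)=2.8107; F=1.4053×0.153=0.2150, v=7.6410/2.8107=2.7185
k=3: u−w=25.5500, u+w=-6.1960; √(b/2)=1.4053, √(2b)=2.8107; F=1.4053×25.55=35.9066, v=-6.1960/2.8107=-2.2044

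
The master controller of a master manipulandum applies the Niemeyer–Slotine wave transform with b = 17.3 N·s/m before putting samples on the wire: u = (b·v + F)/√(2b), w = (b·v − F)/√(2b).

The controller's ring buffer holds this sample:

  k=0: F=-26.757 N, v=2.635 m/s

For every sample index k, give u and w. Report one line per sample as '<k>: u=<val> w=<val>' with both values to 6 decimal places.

k=0: b·v=17.3×2.635=45.585500; √(2b)=5.882176; u=(45.585500+(-26.757))/5.882176=3.200941, w=(45.585500−(-26.757))/5.882176=12.298594

0: u=3.200941 w=12.298594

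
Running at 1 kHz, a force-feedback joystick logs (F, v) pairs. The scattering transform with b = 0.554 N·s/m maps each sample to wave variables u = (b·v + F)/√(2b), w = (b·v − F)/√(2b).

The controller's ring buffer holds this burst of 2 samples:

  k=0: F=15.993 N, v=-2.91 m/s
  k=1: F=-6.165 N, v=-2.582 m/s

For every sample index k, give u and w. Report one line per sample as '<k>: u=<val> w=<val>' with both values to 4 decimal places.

k=0: b·v=0.554×(-2.91)=-1.6121; √(2b)=1.0526; u=(-1.6121+15.993)/1.0526=13.6620, w=(-1.6121−15.993)/1.0526=-16.7251
k=1: b·v=0.554×(-2.582)=-1.4304; √(2b)=1.0526; u=(-1.4304+(-6.165))/1.0526=-7.2158, w=(-1.4304−(-6.165))/1.0526=4.4979

0: u=13.6620 w=-16.7251
1: u=-7.2158 w=4.4979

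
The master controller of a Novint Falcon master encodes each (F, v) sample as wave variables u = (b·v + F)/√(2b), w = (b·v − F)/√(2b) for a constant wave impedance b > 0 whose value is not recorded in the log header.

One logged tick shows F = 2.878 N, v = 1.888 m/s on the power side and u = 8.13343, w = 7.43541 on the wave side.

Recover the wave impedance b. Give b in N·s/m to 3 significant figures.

u + w = 15.5688;  u + w = √(2b)·v, so √(2b) = 15.5688/1.888 = 8.2462.
b = (√(2b))²/2 = 67.9999/2 = 34.0000.
(Check via u − w = 2F/√(2b): u − w = 0.6980, 2F/√(2b) = 0.6980.)

b = 34 N·s/m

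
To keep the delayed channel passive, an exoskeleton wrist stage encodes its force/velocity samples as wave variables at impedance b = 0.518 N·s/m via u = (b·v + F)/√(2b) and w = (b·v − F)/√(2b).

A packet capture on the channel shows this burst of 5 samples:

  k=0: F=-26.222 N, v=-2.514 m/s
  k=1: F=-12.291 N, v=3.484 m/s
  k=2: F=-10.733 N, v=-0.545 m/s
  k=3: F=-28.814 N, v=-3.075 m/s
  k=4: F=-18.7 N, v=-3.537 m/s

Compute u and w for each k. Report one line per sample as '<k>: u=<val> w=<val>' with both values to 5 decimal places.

0: u=-27.04180 w=24.48295
1: u=-10.30248 w=13.84864
2: u=-10.82223 w=10.26751
3: u=-29.87387 w=26.74401
4: u=-20.17228 w=16.57217

k=0: b·v=0.518×(-2.514)=-1.30225; √(2b)=1.01784; u=(-1.30225+(-26.222))/1.01784=-27.04180, w=(-1.30225−(-26.222))/1.01784=24.48295
k=1: b·v=0.518×3.484=1.80471; √(2b)=1.01784; u=(1.80471+(-12.291))/1.01784=-10.30248, w=(1.80471−(-12.291))/1.01784=13.84864
k=2: b·v=0.518×(-0.545)=-0.28231; √(2b)=1.01784; u=(-0.28231+(-10.733))/1.01784=-10.82223, w=(-0.28231−(-10.733))/1.01784=10.26751
k=3: b·v=0.518×(-3.075)=-1.59285; √(2b)=1.01784; u=(-1.59285+(-28.814))/1.01784=-29.87387, w=(-1.59285−(-28.814))/1.01784=26.74401
k=4: b·v=0.518×(-3.537)=-1.83217; √(2b)=1.01784; u=(-1.83217+(-18.7))/1.01784=-20.17228, w=(-1.83217−(-18.7))/1.01784=16.57217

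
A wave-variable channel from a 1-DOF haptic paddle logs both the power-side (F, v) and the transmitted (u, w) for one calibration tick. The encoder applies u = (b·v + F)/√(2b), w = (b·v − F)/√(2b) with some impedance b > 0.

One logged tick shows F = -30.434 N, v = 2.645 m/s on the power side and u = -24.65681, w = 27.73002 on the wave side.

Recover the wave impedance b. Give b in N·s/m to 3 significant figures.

u + w = 3.07321;  u + w = √(2b)·v, so √(2b) = 3.07321/2.645 = 1.16189.
b = (√(2b))²/2 = 1.35000/2 = 0.67500.
(Check via u − w = 2F/√(2b): u − w = -52.38683, 2F/√(2b) = -52.38687.)

b = 0.675 N·s/m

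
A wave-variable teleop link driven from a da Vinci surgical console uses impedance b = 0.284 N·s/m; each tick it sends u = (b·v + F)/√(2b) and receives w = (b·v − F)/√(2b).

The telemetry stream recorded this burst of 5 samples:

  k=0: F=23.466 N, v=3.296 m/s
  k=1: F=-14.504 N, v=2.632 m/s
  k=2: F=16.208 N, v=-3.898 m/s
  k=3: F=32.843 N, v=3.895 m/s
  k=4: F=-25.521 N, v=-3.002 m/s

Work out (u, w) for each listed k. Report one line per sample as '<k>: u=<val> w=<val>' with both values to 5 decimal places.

k=0: b·v=0.284×3.296=0.93606; √(2b)=0.75366; u=(0.93606+23.466)/0.75366=32.37818, w=(0.93606−23.466)/0.75366=-29.89412
k=1: b·v=0.284×2.632=0.74749; √(2b)=0.75366; u=(0.74749+(-14.504))/0.75366=-18.25300, w=(0.74749−(-14.504))/0.75366=20.23662
k=2: b·v=0.284×(-3.898)=-1.10703; √(2b)=0.75366; u=(-1.10703+16.208)/0.75366=20.03690, w=(-1.10703−16.208)/0.75366=-22.97466
k=3: b·v=0.284×3.895=1.10618; √(2b)=0.75366; u=(1.10618+32.843)/0.75366=45.04588, w=(1.10618−32.843)/0.75366=-42.11039
k=4: b·v=0.284×(-3.002)=-0.85257; √(2b)=0.75366; u=(-0.85257+(-25.521))/0.75366=-34.99409, w=(-0.85257−(-25.521))/0.75366=32.73161

0: u=32.37818 w=-29.89412
1: u=-18.25300 w=20.23662
2: u=20.03690 w=-22.97466
3: u=45.04588 w=-42.11039
4: u=-34.99409 w=32.73161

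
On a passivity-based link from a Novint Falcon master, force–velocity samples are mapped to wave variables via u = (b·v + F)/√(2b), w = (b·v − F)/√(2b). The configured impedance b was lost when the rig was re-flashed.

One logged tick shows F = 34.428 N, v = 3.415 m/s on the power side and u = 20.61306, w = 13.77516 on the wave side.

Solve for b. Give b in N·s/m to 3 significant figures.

b = 50.7 N·s/m

u + w = 34.3882;  u + w = √(2b)·v, so √(2b) = 34.3882/3.415 = 10.0698.
b = (√(2b))²/2 = 101.4000/2 = 50.7000.
(Check via u − w = 2F/√(2b): u − w = 6.8379, 2F/√(2b) = 6.8379.)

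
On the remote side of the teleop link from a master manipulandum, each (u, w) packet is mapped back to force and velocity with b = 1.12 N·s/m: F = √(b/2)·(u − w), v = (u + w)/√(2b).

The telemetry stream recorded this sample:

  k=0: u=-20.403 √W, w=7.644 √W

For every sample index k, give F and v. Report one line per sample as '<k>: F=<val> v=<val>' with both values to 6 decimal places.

0: F=-20.988453 v=-8.524965

k=0: u−w=-28.047000, u+w=-12.759000; √(b/2)=0.748331, √(2b)=1.496663; F=0.748331×(-28.047)=-20.988453, v=-12.759000/1.496663=-8.524965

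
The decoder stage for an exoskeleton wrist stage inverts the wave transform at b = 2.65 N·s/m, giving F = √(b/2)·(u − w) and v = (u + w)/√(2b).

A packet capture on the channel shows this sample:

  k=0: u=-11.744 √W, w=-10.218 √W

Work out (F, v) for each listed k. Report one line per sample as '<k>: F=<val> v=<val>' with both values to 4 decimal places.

k=0: u−w=-1.5260, u+w=-21.9620; √(b/2)=1.1511, √(2b)=2.3022; F=1.1511×(-1.526)=-1.7566, v=-21.9620/2.3022=-9.5397

0: F=-1.7566 v=-9.5397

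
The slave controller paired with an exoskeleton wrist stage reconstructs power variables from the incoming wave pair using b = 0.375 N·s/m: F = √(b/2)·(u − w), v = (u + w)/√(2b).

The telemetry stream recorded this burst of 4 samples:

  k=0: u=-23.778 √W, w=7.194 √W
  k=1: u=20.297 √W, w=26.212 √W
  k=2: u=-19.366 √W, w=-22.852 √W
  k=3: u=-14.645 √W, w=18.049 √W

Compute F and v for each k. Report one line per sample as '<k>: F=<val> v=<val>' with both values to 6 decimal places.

k=0: u−w=-30.972000, u+w=-16.584000; √(b/2)=0.433013, √(2b)=0.866025; F=0.433013×(-30.972)=-13.411269, v=-16.584000/0.866025=-19.149554
k=1: u−w=-5.915000, u+w=46.509000; √(b/2)=0.433013, √(2b)=0.866025; F=0.433013×(-5.915)=-2.561270, v=46.509000/0.866025=53.703967
k=2: u−w=3.486000, u+w=-42.218000; √(b/2)=0.433013, √(2b)=0.866025; F=0.433013×3.486=1.509482, v=-42.218000/0.866025=-48.749147
k=3: u−w=-32.694000, u+w=3.404000; √(b/2)=0.433013, √(2b)=0.866025; F=0.433013×(-32.694)=-14.156917, v=3.404000/0.866025=3.930601

0: F=-13.411269 v=-19.149554
1: F=-2.561270 v=53.703967
2: F=1.509482 v=-48.749147
3: F=-14.156917 v=3.930601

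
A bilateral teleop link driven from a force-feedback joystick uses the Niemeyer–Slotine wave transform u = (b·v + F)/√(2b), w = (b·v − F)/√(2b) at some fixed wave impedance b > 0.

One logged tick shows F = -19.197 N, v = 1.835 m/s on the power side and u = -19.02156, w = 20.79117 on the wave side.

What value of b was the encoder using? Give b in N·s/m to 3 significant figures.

u + w = 1.7696;  u + w = √(2b)·v, so √(2b) = 1.7696/1.835 = 0.9644.
b = (√(2b))²/2 = 0.9300/2 = 0.4650.
(Check via u − w = 2F/√(2b): u − w = -39.8127, 2F/√(2b) = -39.8127.)

b = 0.465 N·s/m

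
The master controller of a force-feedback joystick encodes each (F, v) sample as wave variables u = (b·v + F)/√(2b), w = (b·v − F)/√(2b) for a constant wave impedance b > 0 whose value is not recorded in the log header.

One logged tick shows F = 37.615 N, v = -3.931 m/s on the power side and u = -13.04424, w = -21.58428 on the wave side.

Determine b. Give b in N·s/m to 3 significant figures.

b = 38.8 N·s/m

u + w = -34.6285;  u + w = √(2b)·v, so √(2b) = -34.6285/(-3.931) = 8.8091.
b = (√(2b))²/2 = 77.6000/2 = 38.8000.
(Check via u − w = 2F/√(2b): u − w = 8.5400, 2F/√(2b) = 8.5400.)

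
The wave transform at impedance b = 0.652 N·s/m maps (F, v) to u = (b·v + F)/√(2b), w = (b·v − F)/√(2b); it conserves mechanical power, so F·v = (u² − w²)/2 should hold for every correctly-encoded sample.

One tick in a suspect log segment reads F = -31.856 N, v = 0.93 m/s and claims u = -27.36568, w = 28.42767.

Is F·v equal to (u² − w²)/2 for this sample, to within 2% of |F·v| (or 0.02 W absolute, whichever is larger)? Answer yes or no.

F·v = (-31.856)×0.93 = -29.6261 W.
(u² − w²)/2 = (748.8804 − 808.1324)/2 = -29.6260 W.
|Δ| = 0.0001;  2% of max(1, |F·v|) = 0.5925.

yes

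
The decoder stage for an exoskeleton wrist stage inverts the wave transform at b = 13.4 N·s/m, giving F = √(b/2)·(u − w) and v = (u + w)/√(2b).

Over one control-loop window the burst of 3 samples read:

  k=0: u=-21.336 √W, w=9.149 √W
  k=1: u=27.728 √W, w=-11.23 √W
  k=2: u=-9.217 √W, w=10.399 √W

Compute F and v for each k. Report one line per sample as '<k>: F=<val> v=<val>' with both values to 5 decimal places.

0: F=-78.90847 v=-2.35412
1: F=100.84028 v=3.18687
2: F=-50.77476 v=0.22832

k=0: u−w=-30.48500, u+w=-12.18700; √(b/2)=2.58844, √(2b)=5.17687; F=2.58844×(-30.485)=-78.90847, v=-12.18700/5.17687=-2.35412
k=1: u−w=38.95800, u+w=16.49800; √(b/2)=2.58844, √(2b)=5.17687; F=2.58844×38.958=100.84028, v=16.49800/5.17687=3.18687
k=2: u−w=-19.61600, u+w=1.18200; √(b/2)=2.58844, √(2b)=5.17687; F=2.58844×(-19.616)=-50.77476, v=1.18200/5.17687=0.22832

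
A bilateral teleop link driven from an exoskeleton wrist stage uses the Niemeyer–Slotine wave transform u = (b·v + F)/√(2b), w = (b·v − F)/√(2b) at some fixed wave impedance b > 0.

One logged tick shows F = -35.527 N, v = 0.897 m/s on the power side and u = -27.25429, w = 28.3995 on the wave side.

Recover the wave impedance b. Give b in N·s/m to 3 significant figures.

u + w = 1.14521;  u + w = √(2b)·v, so √(2b) = 1.14521/0.897 = 1.27671.
b = (√(2b))²/2 = 1.62999/2 = 0.81500.
(Check via u − w = 2F/√(2b): u − w = -55.65379, 2F/√(2b) = -55.65393.)

b = 0.815 N·s/m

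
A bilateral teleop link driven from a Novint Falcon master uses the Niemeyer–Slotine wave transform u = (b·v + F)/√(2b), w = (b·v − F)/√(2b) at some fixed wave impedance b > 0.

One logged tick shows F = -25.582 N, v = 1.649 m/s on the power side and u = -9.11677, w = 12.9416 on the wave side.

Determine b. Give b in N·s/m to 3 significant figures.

u + w = 3.8248;  u + w = √(2b)·v, so √(2b) = 3.8248/1.649 = 2.3195.
b = (√(2b))²/2 = 5.3800/2 = 2.6900.
(Check via u − w = 2F/√(2b): u − w = -22.0584, 2F/√(2b) = -22.0583.)

b = 2.69 N·s/m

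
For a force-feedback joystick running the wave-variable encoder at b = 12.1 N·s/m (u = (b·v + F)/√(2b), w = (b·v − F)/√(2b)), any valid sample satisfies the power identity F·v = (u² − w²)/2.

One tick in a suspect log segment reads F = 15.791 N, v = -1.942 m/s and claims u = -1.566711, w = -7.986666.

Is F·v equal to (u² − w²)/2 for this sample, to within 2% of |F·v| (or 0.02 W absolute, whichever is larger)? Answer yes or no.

yes

F·v = 15.791×(-1.942) = -30.666122 W.
(u² − w²)/2 = (2.454583 − 63.786834)/2 = -30.666125 W.
|Δ| = 0.000003;  2% of max(1, |F·v|) = 0.613322.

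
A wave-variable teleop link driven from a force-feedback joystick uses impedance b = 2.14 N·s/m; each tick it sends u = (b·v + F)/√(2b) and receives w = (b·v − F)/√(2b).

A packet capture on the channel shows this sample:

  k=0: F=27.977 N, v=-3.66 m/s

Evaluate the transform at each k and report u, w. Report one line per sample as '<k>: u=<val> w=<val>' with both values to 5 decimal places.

k=0: b·v=2.14×(-3.66)=-7.83240; √(2b)=2.06882; u=(-7.83240+27.977)/2.06882=9.73726, w=(-7.83240−27.977)/2.06882=-17.30913

0: u=9.73726 w=-17.30913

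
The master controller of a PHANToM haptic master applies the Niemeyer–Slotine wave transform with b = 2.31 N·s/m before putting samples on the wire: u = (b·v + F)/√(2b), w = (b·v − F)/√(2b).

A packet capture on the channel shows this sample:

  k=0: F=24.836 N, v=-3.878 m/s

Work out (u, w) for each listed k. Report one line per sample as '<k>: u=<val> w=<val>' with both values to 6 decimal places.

0: u=7.387030 w=-15.722475

k=0: b·v=2.31×(-3.878)=-8.958180; √(2b)=2.149419; u=(-8.958180+24.836)/2.149419=7.387030, w=(-8.958180−24.836)/2.149419=-15.722475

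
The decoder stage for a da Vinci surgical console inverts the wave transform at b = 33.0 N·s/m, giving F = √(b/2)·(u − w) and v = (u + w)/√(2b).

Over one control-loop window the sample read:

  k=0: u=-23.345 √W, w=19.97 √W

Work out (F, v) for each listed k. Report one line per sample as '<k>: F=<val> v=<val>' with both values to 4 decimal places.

0: F=-175.9464 v=-0.4154

k=0: u−w=-43.3150, u+w=-3.3750; √(b/2)=4.0620, √(2b)=8.1240; F=4.0620×(-43.315)=-175.9464, v=-3.3750/8.1240=-0.4154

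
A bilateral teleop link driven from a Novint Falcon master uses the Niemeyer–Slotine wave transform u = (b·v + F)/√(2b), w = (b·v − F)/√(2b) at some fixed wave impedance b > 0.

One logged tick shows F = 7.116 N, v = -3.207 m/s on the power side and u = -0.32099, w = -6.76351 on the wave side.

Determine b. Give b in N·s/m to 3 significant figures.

b = 2.44 N·s/m

u + w = -7.0845;  u + w = √(2b)·v, so √(2b) = -7.0845/(-3.207) = 2.2091.
b = (√(2b))²/2 = 4.8800/2 = 2.4400.
(Check via u − w = 2F/√(2b): u − w = 6.4425, 2F/√(2b) = 6.4425.)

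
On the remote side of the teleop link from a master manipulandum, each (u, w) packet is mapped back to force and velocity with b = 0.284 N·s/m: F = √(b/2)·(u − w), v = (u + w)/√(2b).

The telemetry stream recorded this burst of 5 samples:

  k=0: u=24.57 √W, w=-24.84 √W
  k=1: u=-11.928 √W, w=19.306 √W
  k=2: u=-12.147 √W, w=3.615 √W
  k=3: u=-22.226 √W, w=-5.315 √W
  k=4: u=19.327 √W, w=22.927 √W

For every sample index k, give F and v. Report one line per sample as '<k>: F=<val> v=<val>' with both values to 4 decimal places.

0: F=18.6191 v=-0.3583
1: F=-11.7699 v=9.7896
2: F=-5.9396 v=-11.3208
3: F=-6.3726 v=-36.5431
4: F=-1.3566 v=56.0652

k=0: u−w=49.4100, u+w=-0.2700; √(b/2)=0.3768, √(2b)=0.7537; F=0.3768×49.41=18.6191, v=-0.2700/0.7537=-0.3583
k=1: u−w=-31.2340, u+w=7.3780; √(b/2)=0.3768, √(2b)=0.7537; F=0.3768×(-31.234)=-11.7699, v=7.3780/0.7537=9.7896
k=2: u−w=-15.7620, u+w=-8.5320; √(b/2)=0.3768, √(2b)=0.7537; F=0.3768×(-15.762)=-5.9396, v=-8.5320/0.7537=-11.3208
k=3: u−w=-16.9110, u+w=-27.5410; √(b/2)=0.3768, √(2b)=0.7537; F=0.3768×(-16.911)=-6.3726, v=-27.5410/0.7537=-36.5431
k=4: u−w=-3.6000, u+w=42.2540; √(b/2)=0.3768, √(2b)=0.7537; F=0.3768×(-3.6)=-1.3566, v=42.2540/0.7537=56.0652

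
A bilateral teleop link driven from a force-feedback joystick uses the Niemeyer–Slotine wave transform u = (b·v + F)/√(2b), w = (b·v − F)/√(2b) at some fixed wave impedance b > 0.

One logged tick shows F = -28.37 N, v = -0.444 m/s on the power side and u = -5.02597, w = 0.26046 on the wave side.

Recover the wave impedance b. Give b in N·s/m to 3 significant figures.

b = 57.6 N·s/m

u + w = -4.7655;  u + w = √(2b)·v, so √(2b) = -4.7655/(-0.444) = 10.7331.
b = (√(2b))²/2 = 115.2001/2 = 57.6000.
(Check via u − w = 2F/√(2b): u − w = -5.2864, 2F/√(2b) = -5.2864.)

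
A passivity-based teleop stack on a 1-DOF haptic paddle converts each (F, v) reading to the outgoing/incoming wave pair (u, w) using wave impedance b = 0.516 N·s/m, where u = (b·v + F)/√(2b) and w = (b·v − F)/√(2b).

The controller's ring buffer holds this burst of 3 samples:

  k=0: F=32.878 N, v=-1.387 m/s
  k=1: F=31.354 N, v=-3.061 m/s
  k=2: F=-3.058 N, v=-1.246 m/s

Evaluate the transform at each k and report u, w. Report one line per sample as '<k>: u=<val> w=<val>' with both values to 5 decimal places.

0: u=31.65974 w=-33.06876
1: u=29.30927 w=-32.41886
2: u=-3.64311 w=2.37733

k=0: b·v=0.516×(-1.387)=-0.71569; √(2b)=1.01587; u=(-0.71569+32.878)/1.01587=31.65974, w=(-0.71569−32.878)/1.01587=-33.06876
k=1: b·v=0.516×(-3.061)=-1.57948; √(2b)=1.01587; u=(-1.57948+31.354)/1.01587=29.30927, w=(-1.57948−31.354)/1.01587=-32.41886
k=2: b·v=0.516×(-1.246)=-0.64294; √(2b)=1.01587; u=(-0.64294+(-3.058))/1.01587=-3.64311, w=(-0.64294−(-3.058))/1.01587=2.37733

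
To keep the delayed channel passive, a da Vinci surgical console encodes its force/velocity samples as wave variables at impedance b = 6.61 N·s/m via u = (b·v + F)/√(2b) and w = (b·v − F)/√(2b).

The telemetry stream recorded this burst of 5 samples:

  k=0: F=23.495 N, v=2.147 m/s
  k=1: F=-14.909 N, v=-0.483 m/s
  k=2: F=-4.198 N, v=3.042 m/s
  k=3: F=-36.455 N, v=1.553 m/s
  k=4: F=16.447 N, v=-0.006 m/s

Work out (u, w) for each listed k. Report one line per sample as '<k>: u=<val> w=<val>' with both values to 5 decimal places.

k=0: b·v=6.61×2.147=14.19167; √(2b)=3.63593; u=(14.19167+23.495)/3.63593=10.36507, w=(14.19167−23.495)/3.63593=-2.55872
k=1: b·v=6.61×(-0.483)=-3.19263; √(2b)=3.63593; u=(-3.19263+(-14.909))/3.63593=-4.97854, w=(-3.19263−(-14.909))/3.63593=3.22238
k=2: b·v=6.61×3.042=20.10762; √(2b)=3.63593; u=(20.10762+(-4.198))/3.63593=4.37567, w=(20.10762−(-4.198))/3.63593=6.68484
k=3: b·v=6.61×1.553=10.26533; √(2b)=3.63593; u=(10.26533+(-36.455))/3.63593=-7.20301, w=(10.26533−(-36.455))/3.63593=12.84962
k=4: b·v=6.61×(-0.006)=-0.03966; √(2b)=3.63593; u=(-0.03966+16.447)/3.63593=4.51255, w=(-0.03966−16.447)/3.63593=-4.53437

0: u=10.36507 w=-2.55872
1: u=-4.97854 w=3.22238
2: u=4.37567 w=6.68484
3: u=-7.20301 w=12.84962
4: u=4.51255 w=-4.53437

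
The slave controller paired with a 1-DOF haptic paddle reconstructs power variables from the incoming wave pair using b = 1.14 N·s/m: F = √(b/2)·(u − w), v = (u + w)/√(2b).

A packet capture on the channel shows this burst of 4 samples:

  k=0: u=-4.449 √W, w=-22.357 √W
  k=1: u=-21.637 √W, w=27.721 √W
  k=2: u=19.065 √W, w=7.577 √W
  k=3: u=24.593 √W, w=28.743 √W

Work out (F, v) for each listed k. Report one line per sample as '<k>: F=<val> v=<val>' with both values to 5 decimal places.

k=0: u−w=17.90800, u+w=-26.80600; √(b/2)=0.75498, √(2b)=1.50997; F=0.75498×17.908=13.52024, v=-26.80600/1.50997=-17.75271
k=1: u−w=-49.35800, u+w=6.08400; √(b/2)=0.75498, √(2b)=1.50997; F=0.75498×(-49.358)=-37.26447, v=6.08400/1.50997=4.02923
k=2: u−w=11.48800, u+w=26.64200; √(b/2)=0.75498, √(2b)=1.50997; F=0.75498×11.488=8.67325, v=26.64200/1.50997=17.64410
k=3: u−w=-4.15000, u+w=53.33600; √(b/2)=0.75498, √(2b)=1.50997; F=0.75498×(-4.15)=-3.13318, v=53.33600/1.50997=35.32263

0: F=13.52024 v=-17.75271
1: F=-37.26447 v=4.02923
2: F=8.67325 v=17.64410
3: F=-3.13318 v=35.32263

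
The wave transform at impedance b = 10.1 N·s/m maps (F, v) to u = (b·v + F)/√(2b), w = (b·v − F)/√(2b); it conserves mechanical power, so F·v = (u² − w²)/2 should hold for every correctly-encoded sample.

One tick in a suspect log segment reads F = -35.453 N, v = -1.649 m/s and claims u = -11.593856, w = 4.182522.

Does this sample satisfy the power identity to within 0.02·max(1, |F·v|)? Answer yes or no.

yes

F·v = (-35.453)×(-1.649) = 58.461997 W.
(u² − w²)/2 = (134.417497 − 17.493490)/2 = 58.462003 W.
|Δ| = 0.000006;  2% of max(1, |F·v|) = 1.169240.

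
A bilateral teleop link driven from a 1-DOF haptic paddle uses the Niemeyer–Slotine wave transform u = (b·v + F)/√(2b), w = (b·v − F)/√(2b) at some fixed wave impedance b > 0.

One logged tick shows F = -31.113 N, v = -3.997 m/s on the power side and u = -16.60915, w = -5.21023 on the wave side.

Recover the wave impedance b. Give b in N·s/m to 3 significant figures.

u + w = -21.81938;  u + w = √(2b)·v, so √(2b) = -21.81938/(-3.997) = 5.45894.
b = (√(2b))²/2 = 29.80002/2 = 14.90001.
(Check via u − w = 2F/√(2b): u − w = -11.39892, 2F/√(2b) = -11.39892.)

b = 14.9 N·s/m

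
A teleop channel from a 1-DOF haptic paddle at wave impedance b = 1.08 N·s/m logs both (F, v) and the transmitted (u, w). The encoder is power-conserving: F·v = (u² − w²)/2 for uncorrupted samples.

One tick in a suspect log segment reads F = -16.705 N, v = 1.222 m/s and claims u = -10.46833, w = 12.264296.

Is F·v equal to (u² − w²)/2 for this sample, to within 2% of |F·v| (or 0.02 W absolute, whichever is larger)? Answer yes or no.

yes

F·v = (-16.705)×1.222 = -20.413510 W.
(u² − w²)/2 = (109.585933 − 150.412956)/2 = -20.413512 W.
|Δ| = 0.000002;  2% of max(1, |F·v|) = 0.408270.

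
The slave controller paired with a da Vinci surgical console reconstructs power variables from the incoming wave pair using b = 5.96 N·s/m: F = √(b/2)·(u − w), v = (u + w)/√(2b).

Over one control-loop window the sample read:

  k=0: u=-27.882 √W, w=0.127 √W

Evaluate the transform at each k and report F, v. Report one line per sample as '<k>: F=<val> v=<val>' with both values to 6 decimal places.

0: F=-48.351031 v=-8.039020

k=0: u−w=-28.009000, u+w=-27.755000; √(b/2)=1.726268, √(2b)=3.452535; F=1.726268×(-28.009)=-48.351031, v=-27.755000/3.452535=-8.039020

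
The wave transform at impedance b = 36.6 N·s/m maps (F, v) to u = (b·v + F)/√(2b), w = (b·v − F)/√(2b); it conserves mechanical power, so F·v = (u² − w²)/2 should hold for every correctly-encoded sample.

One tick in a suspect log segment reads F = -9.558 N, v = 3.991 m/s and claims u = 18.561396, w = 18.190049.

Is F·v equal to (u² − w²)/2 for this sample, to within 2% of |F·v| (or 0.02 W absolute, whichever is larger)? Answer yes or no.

F·v = (-9.558)×3.991 = -38.145978 W.
(u² − w²)/2 = (344.525421 − 330.877883)/2 = 6.823769 W.
|Δ| = 44.969747;  2% of max(1, |F·v|) = 0.762920.

no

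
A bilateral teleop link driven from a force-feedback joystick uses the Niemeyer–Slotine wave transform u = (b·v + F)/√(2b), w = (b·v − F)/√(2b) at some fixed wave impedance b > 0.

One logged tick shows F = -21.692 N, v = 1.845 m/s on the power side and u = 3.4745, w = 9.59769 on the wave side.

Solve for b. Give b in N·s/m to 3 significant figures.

u + w = 13.07219;  u + w = √(2b)·v, so √(2b) = 13.07219/1.845 = 7.08520.
b = (√(2b))²/2 = 50.20003/2 = 25.10001.
(Check via u − w = 2F/√(2b): u − w = -6.12319, 2F/√(2b) = -6.12319.)

b = 25.1 N·s/m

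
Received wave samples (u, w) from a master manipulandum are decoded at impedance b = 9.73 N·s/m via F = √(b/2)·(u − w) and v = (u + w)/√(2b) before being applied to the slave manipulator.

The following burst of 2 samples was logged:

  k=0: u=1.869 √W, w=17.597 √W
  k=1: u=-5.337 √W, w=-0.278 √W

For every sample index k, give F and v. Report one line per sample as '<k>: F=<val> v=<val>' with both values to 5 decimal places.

0: F=-34.69085 v=4.41271
1: F=-11.15851 v=-1.27285

k=0: u−w=-15.72800, u+w=19.46600; √(b/2)=2.20567, √(2b)=4.41135; F=2.20567×(-15.728)=-34.69085, v=19.46600/4.41135=4.41271
k=1: u−w=-5.05900, u+w=-5.61500; √(b/2)=2.20567, √(2b)=4.41135; F=2.20567×(-5.059)=-11.15851, v=-5.61500/4.41135=-1.27285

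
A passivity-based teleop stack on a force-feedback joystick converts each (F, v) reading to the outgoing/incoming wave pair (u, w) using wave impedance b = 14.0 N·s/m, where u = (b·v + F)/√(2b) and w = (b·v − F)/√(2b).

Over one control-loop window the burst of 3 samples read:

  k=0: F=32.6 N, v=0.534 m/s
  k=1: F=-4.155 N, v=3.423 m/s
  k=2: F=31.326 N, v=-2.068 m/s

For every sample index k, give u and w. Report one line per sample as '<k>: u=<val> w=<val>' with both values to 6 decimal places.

k=0: b·v=14.0×0.534=7.476000; √(2b)=5.291503; u=(7.476000+32.6)/5.291503=7.573652, w=(7.476000−32.6)/5.291503=-4.747990
k=1: b·v=14.0×3.423=47.922000; √(2b)=5.291503; u=(47.922000+(-4.155))/5.291503=8.271186, w=(47.922000−(-4.155))/5.291503=9.841628
k=2: b·v=14.0×(-2.068)=-28.952000; √(2b)=5.291503; u=(-28.952000+31.326)/5.291503=0.448644, w=(-28.952000−31.326)/5.291503=-11.391471

0: u=7.573652 w=-4.747990
1: u=8.271186 w=9.841628
2: u=0.448644 w=-11.391471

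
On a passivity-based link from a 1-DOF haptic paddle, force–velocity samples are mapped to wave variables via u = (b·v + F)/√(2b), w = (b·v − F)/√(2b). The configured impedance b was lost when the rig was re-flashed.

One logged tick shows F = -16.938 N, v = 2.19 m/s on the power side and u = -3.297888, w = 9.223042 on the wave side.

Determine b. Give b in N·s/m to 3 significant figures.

u + w = 5.925154;  u + w = √(2b)·v, so √(2b) = 5.925154/2.19 = 2.705550.
b = (√(2b))²/2 = 7.320000/2 = 3.660000.
(Check via u − w = 2F/√(2b): u − w = -12.520930, 2F/√(2b) = -12.520930.)

b = 3.66 N·s/m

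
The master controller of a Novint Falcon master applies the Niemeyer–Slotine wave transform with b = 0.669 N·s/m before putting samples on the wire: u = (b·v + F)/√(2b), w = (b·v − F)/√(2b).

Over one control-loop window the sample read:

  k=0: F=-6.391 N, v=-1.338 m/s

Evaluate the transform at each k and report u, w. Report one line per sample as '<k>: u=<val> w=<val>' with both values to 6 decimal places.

0: u=-6.298953 w=4.751263

k=0: b·v=0.669×(-1.338)=-0.895122; √(2b)=1.156719; u=(-0.895122+(-6.391))/1.156719=-6.298953, w=(-0.895122−(-6.391))/1.156719=4.751263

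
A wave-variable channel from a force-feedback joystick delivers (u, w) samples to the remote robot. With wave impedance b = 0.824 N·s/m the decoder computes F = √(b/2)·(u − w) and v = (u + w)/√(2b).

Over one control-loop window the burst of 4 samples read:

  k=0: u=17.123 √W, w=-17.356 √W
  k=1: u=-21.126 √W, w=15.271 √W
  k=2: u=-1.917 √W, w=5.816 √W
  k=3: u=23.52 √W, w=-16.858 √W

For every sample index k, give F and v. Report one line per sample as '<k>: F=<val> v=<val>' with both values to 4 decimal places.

0: F=22.1311 v=-0.1815
1: F=-23.3622 v=-4.5609
2: F=-4.9636 v=3.0372
3: F=25.9175 v=5.1895

k=0: u−w=34.4790, u+w=-0.2330; √(b/2)=0.6419, √(2b)=1.2837; F=0.6419×34.479=22.1311, v=-0.2330/1.2837=-0.1815
k=1: u−w=-36.3970, u+w=-5.8550; √(b/2)=0.6419, √(2b)=1.2837; F=0.6419×(-36.397)=-23.3622, v=-5.8550/1.2837=-4.5609
k=2: u−w=-7.7330, u+w=3.8990; √(b/2)=0.6419, √(2b)=1.2837; F=0.6419×(-7.733)=-4.9636, v=3.8990/1.2837=3.0372
k=3: u−w=40.3780, u+w=6.6620; √(b/2)=0.6419, √(2b)=1.2837; F=0.6419×40.378=25.9175, v=6.6620/1.2837=5.1895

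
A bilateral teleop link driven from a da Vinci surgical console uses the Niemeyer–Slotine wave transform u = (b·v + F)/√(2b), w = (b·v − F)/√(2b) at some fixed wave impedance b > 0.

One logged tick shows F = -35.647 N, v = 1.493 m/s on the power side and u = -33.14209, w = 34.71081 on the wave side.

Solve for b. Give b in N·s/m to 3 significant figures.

u + w = 1.5687;  u + w = √(2b)·v, so √(2b) = 1.5687/1.493 = 1.0507.
b = (√(2b))²/2 = 1.1040/2 = 0.5520.
(Check via u − w = 2F/√(2b): u − w = -67.8529, 2F/√(2b) = -67.8527.)

b = 0.552 N·s/m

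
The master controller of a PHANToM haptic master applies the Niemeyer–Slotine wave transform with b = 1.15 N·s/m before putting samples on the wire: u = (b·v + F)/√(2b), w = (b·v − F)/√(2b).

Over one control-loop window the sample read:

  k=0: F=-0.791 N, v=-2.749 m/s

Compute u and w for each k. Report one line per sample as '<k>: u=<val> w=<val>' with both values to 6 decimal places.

k=0: b·v=1.15×(-2.749)=-3.161350; √(2b)=1.516575; u=(-3.161350+(-0.791))/1.516575=-2.606102, w=(-3.161350−(-0.791))/1.516575=-1.562963

0: u=-2.606102 w=-1.562963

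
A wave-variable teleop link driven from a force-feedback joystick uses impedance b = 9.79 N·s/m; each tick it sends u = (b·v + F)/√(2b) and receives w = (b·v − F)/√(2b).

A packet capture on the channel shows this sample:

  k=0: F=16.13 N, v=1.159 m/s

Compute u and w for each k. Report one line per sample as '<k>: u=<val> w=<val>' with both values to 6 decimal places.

0: u=6.209502 w=-1.081009

k=0: b·v=9.79×1.159=11.346610; √(2b)=4.424929; u=(11.346610+16.13)/4.424929=6.209502, w=(11.346610−16.13)/4.424929=-1.081009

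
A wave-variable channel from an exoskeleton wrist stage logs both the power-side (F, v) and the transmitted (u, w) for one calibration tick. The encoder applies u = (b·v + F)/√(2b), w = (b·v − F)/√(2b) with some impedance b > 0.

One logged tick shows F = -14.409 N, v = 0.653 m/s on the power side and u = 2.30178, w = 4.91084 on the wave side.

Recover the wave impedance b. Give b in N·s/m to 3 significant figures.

b = 61 N·s/m

u + w = 7.21262;  u + w = √(2b)·v, so √(2b) = 7.21262/0.653 = 11.04536.
b = (√(2b))²/2 = 121.99997/2 = 60.99999.
(Check via u − w = 2F/√(2b): u − w = -2.60906, 2F/√(2b) = -2.60906.)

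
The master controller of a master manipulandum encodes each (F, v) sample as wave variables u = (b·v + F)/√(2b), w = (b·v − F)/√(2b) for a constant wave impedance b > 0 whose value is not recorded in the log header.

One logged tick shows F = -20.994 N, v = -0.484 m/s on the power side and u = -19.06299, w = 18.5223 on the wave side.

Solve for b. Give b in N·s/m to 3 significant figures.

b = 0.624 N·s/m

u + w = -0.54069;  u + w = √(2b)·v, so √(2b) = -0.54069/(-0.484) = 1.11713.
b = (√(2b))²/2 = 1.24798/2 = 0.62399.
(Check via u − w = 2F/√(2b): u − w = -37.58529, 2F/√(2b) = -37.58566.)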